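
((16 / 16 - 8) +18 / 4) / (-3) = 5 / 6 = 0.83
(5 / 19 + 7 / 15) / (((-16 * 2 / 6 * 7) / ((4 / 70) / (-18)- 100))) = 409513 / 209475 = 1.95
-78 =-78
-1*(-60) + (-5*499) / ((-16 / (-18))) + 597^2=2829297 / 8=353662.12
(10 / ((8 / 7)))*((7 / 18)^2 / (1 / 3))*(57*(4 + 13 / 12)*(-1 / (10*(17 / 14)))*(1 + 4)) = -13913795 / 29376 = -473.64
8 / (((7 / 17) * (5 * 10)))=68 / 175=0.39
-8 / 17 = -0.47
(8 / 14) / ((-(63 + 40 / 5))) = -4 / 497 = -0.01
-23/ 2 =-11.50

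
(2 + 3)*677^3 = 1551443665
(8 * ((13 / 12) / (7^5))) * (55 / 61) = 1430 / 3075681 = 0.00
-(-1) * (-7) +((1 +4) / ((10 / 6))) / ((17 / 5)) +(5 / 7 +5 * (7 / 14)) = -691 / 238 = -2.90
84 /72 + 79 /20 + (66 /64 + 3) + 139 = 71111 /480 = 148.15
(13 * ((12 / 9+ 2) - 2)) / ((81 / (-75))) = -1300 / 81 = -16.05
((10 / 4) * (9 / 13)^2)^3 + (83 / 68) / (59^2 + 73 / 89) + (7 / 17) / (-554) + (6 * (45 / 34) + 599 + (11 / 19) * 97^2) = 405221958193499369087 / 66912731639790699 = 6055.98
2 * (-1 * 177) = -354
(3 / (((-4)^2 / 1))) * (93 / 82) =279 / 1312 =0.21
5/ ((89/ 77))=385/ 89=4.33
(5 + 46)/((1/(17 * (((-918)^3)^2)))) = 518889860916020860608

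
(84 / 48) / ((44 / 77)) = 49 / 16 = 3.06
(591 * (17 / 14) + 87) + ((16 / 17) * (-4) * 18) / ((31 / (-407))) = 12500751 / 7378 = 1694.33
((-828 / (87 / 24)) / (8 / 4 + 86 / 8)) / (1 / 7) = -61824 / 493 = -125.40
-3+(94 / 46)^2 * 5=9458 / 529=17.88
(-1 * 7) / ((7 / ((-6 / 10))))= 0.60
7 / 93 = 0.08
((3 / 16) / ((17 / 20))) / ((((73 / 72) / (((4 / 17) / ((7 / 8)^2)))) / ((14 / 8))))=17280 / 147679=0.12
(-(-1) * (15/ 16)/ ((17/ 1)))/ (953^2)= 15/ 247032848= 0.00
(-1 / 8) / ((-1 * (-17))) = -1 / 136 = -0.01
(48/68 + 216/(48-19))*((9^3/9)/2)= 162810/493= 330.24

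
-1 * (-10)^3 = 1000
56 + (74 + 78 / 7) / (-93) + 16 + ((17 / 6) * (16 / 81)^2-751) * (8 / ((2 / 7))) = -89498186696 / 4271211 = -20953.82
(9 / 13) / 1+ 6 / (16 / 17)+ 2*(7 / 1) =2191 / 104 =21.07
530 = 530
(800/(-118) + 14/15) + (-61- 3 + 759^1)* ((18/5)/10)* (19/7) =834179/1239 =673.27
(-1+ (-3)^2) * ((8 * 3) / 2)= 96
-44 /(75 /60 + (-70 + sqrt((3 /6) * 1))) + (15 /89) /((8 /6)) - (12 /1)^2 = -3855796723 /26919652 + 352 * sqrt(2) /75617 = -143.23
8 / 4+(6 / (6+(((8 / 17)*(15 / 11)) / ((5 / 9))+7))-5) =-6819 / 2647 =-2.58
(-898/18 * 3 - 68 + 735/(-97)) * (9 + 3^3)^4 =-36697370112/97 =-378323403.22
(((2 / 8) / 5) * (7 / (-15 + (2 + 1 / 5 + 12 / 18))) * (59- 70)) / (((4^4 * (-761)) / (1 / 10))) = -33 / 202608640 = -0.00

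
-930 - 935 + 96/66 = -20499/11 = -1863.55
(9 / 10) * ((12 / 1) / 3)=18 / 5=3.60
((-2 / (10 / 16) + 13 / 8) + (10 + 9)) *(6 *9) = 18819 / 20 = 940.95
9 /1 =9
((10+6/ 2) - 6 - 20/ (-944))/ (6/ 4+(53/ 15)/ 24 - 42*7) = -0.02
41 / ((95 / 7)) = 287 / 95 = 3.02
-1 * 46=-46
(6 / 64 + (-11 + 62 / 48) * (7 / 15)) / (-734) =6389 / 1056960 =0.01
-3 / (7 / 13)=-39 / 7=-5.57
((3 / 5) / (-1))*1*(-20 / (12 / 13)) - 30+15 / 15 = -16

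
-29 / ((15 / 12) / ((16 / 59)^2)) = -29696 / 17405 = -1.71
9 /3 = 3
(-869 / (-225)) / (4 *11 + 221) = 0.01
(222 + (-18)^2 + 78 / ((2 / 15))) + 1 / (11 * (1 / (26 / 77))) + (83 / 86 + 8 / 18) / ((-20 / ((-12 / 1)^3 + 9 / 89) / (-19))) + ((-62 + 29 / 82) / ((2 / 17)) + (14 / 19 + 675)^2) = 873015117035217769 / 1919079306760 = 454913.52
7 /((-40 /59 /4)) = -413 /10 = -41.30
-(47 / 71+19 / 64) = -0.96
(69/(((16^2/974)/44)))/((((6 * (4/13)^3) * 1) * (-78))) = -20822659/24576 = -847.28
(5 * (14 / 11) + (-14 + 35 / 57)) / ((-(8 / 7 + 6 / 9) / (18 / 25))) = 2.79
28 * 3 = 84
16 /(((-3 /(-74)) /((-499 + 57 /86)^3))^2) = 8482698876712362712320955958281 /56892267441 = 149101086285747475316.92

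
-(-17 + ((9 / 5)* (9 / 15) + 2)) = 348 / 25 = 13.92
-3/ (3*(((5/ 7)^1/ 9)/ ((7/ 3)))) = -147/ 5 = -29.40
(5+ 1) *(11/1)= 66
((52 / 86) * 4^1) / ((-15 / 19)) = -1976 / 645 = -3.06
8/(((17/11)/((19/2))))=836/17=49.18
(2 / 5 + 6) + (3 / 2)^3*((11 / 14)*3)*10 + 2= 24627 / 280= 87.95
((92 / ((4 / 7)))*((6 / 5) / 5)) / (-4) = -9.66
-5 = -5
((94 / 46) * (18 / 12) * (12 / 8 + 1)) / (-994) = -705 / 91448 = -0.01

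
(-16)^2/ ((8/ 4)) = 128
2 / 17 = 0.12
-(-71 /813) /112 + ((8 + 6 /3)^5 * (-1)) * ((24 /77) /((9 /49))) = -169971199219 /1001616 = -169696.97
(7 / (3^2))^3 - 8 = -7.53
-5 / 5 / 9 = -1 / 9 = -0.11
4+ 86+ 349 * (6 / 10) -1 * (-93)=1962 / 5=392.40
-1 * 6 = -6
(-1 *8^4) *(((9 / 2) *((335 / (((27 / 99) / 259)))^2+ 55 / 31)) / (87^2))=-57831726611394560 / 234639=-246471075189.52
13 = 13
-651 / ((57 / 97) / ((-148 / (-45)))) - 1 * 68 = -3173392 / 855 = -3711.57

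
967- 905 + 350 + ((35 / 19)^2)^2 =55192877 / 130321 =423.51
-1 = -1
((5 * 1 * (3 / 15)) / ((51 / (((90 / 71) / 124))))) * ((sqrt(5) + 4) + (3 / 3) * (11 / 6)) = 0.00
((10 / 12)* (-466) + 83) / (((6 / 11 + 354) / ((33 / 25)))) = -27709 / 24375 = -1.14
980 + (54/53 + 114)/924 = 3999888/4081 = 980.12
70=70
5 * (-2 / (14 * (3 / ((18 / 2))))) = -15 / 7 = -2.14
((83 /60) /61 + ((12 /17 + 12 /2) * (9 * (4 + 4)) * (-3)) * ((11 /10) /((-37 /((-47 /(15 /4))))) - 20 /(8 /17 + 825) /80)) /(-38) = 87106004593877 /6138126817800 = 14.19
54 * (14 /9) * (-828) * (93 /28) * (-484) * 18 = 2012576544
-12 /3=-4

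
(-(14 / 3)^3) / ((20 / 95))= -13034 / 27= -482.74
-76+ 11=-65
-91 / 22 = -4.14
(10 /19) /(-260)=-1 /494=-0.00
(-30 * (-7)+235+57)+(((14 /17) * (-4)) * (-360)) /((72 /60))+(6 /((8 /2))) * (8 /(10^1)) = 126772 /85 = 1491.44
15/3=5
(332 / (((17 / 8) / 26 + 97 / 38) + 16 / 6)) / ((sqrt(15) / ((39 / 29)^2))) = 29.25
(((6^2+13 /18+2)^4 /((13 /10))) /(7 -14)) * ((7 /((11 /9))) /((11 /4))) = -1180051922405 /2293434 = -514534.94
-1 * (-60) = 60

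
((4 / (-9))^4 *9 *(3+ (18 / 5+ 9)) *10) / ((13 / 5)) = 5120 / 243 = 21.07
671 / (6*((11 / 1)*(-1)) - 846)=-671 / 912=-0.74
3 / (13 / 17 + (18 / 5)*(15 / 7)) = 357 / 1009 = 0.35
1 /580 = 0.00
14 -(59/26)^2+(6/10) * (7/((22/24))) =499417/37180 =13.43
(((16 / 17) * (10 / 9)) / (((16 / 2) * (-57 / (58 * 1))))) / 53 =-1160 / 462213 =-0.00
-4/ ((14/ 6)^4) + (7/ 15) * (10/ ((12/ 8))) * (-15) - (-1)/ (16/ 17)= -5271341/ 115248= -45.74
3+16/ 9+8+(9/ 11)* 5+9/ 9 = 17.87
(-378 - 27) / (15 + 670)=-81 / 137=-0.59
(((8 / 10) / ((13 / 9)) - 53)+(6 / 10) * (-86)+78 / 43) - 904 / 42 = -123.76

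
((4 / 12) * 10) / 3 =10 / 9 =1.11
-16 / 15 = -1.07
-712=-712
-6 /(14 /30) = -90 /7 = -12.86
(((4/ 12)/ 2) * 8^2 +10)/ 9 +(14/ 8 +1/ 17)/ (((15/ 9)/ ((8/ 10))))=3.16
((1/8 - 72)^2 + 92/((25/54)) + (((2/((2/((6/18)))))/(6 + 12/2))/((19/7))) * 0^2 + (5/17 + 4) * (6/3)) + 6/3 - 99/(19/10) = 2751039371/516800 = 5323.22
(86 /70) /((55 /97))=4171 /1925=2.17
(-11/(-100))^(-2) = 10000/121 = 82.64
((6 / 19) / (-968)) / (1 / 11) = -3 / 836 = -0.00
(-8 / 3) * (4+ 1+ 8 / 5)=-88 / 5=-17.60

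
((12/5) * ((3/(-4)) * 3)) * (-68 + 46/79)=143802/395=364.06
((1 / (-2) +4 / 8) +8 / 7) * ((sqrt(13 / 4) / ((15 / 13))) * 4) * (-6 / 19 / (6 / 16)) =-6.01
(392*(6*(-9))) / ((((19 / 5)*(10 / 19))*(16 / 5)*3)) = -2205 / 2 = -1102.50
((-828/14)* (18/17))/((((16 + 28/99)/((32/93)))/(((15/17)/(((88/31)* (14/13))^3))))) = -439211565/10746952832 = -0.04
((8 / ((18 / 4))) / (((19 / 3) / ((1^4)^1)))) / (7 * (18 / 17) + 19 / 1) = 272 / 25593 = 0.01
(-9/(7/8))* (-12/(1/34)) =29376/7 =4196.57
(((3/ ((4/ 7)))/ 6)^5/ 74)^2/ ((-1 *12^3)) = -282475249/ 10160312074371072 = -0.00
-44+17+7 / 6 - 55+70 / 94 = -22585 / 282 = -80.09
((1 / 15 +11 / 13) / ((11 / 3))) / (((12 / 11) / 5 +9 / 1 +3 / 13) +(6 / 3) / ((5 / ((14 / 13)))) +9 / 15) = 178 / 7493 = 0.02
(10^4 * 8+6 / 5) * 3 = 1200018 / 5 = 240003.60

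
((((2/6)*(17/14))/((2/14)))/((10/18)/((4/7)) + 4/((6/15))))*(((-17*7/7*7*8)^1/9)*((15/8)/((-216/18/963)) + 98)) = 3396617/2370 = 1433.17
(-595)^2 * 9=3186225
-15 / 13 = -1.15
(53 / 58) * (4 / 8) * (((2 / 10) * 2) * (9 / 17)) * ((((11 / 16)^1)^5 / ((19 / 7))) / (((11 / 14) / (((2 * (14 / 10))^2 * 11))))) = 0.60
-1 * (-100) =100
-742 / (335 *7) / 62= -53 / 10385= -0.01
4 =4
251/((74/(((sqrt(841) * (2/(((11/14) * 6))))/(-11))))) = -50953/13431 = -3.79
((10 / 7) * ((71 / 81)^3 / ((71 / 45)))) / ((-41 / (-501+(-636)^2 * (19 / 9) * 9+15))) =-215220958100 / 1883007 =-114296.42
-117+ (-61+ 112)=-66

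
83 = 83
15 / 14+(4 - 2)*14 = 407 / 14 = 29.07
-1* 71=-71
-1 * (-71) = 71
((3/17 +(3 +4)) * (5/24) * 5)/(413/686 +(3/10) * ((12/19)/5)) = 35494375/3038478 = 11.68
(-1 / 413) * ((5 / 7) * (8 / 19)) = -40 / 54929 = -0.00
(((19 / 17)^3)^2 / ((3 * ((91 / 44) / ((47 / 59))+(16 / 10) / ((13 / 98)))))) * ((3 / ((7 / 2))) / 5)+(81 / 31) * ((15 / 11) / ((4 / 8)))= 7.13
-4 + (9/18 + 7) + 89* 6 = 1075/2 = 537.50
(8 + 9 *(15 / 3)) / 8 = 53 / 8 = 6.62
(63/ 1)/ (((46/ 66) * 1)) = 2079/ 23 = 90.39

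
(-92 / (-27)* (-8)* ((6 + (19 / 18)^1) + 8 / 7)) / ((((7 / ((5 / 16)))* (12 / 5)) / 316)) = -46924025 / 35721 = -1313.63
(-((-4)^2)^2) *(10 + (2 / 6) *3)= -2816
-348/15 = -116/5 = -23.20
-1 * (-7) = 7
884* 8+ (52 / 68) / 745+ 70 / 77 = 985362473 / 139315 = 7072.91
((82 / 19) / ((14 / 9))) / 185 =369 / 24605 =0.01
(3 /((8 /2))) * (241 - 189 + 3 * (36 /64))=2577 /64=40.27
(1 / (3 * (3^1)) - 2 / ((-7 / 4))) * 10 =790 / 63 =12.54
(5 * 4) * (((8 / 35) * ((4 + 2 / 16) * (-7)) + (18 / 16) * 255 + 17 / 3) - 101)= 3698.83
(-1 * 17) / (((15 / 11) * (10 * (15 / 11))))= -2057 / 2250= -0.91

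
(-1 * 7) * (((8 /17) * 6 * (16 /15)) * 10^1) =-3584 /17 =-210.82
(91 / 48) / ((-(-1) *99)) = 91 / 4752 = 0.02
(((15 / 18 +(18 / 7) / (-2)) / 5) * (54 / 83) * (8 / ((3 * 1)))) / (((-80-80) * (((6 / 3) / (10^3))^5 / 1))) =30658347676.42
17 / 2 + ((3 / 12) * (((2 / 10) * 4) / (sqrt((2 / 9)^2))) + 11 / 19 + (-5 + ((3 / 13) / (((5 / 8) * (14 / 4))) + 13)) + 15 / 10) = 67723 / 3458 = 19.58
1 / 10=0.10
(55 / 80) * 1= 11 / 16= 0.69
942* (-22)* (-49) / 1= 1015476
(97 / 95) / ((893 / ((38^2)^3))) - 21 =809027833 / 235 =3442671.63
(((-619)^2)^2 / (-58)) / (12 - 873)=146812351921 / 49938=2939892.51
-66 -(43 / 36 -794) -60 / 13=337985 / 468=722.19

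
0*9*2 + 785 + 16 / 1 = 801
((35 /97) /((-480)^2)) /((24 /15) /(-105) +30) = 245 /4690864128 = 0.00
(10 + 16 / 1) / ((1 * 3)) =26 / 3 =8.67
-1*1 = -1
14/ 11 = 1.27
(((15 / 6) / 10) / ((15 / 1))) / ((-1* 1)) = -1 / 60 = -0.02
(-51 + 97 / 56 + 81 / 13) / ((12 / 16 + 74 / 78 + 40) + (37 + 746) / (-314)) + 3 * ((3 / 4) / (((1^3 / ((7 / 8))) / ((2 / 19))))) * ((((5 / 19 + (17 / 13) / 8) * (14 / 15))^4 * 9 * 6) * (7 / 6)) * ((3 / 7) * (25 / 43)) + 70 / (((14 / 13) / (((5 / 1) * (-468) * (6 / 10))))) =-11235979055488713360426208599 / 123119153739189702348800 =-91261.02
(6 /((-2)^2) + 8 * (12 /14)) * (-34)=-1989 /7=-284.14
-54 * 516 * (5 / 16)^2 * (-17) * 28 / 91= 1480275 / 104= 14233.41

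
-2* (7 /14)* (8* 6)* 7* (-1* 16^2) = 86016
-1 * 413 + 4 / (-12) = -1240 / 3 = -413.33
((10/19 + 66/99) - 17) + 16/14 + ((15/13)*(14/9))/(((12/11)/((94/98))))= -407263/31122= -13.09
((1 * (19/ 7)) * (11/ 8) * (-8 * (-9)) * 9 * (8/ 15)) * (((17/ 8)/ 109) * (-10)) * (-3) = 575586/ 763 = 754.37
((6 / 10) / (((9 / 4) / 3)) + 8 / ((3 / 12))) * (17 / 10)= 1394 / 25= 55.76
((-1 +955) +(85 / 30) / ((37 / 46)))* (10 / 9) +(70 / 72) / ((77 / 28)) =11695235 / 10989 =1064.27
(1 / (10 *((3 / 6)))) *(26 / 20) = 13 / 50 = 0.26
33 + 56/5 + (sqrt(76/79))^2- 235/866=15355749/342070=44.89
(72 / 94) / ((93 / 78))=936 / 1457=0.64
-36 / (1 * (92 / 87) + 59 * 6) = -1566 / 15445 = -0.10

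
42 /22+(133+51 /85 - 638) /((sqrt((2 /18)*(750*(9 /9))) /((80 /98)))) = 21 /11 - 10088*sqrt(30) /1225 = -43.20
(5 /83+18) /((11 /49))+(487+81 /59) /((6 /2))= 39308009 /161601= 243.24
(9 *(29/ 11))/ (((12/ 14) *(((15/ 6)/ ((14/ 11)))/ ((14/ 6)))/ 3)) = 59682/ 605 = 98.65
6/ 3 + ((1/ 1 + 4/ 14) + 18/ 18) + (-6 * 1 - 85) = -607/ 7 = -86.71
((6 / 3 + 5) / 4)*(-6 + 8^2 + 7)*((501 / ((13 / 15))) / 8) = 263025 / 32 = 8219.53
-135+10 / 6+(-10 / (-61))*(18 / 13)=-316660 / 2379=-133.11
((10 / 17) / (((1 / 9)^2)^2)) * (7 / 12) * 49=3750705 / 34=110314.85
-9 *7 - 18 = -81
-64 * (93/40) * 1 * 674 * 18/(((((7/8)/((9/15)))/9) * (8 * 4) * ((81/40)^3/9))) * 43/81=-9200046080/45927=-200318.90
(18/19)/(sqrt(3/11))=1.81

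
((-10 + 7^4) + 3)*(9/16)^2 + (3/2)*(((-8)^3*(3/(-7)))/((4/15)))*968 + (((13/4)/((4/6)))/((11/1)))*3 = 11783314953/9856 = 1195547.38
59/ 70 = 0.84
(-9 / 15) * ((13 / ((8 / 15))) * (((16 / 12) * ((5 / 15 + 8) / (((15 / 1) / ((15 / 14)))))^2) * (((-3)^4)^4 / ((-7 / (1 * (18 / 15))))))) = 69950921625 / 1372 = 50984636.75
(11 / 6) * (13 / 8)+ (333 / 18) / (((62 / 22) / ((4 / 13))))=96701 / 19344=5.00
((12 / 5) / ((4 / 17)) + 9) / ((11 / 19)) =1824 / 55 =33.16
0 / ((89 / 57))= 0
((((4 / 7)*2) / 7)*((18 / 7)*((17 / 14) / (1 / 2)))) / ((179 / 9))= 22032 / 429779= 0.05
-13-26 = -39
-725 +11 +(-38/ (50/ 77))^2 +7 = 1698494/ 625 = 2717.59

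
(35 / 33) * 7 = 245 / 33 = 7.42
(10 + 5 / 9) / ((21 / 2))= 190 / 189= 1.01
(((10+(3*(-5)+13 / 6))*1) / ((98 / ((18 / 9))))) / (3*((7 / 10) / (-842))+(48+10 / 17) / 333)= -135052590 / 334965911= -0.40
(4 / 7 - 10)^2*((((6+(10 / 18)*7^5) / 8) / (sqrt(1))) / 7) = 10174769 / 686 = 14832.02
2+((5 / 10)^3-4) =-15 / 8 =-1.88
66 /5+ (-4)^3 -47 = -489 /5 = -97.80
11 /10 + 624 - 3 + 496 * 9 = 50861 /10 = 5086.10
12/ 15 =4/ 5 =0.80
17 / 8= 2.12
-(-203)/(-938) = -29/134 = -0.22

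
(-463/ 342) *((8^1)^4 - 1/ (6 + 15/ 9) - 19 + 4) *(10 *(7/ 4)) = -20013175/ 207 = -96682.00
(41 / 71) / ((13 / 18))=0.80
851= 851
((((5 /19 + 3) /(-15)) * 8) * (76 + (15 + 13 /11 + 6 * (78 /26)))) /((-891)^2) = -200384 /829605645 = -0.00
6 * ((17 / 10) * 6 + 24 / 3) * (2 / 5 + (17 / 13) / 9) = 4466 / 75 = 59.55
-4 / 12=-0.33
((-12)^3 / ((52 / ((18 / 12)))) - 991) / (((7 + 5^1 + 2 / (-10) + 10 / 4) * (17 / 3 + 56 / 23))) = -9336390 / 1039181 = -8.98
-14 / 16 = -7 / 8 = -0.88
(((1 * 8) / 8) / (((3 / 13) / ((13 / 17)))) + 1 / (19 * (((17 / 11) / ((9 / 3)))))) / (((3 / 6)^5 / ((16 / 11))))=1694720 / 10659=158.99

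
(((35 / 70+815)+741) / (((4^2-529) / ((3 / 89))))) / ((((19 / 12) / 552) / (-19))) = 677.46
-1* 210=-210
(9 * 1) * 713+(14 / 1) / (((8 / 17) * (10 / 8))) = 32204 / 5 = 6440.80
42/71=0.59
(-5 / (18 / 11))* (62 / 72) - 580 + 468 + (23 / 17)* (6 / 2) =-110.57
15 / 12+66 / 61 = 569 / 244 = 2.33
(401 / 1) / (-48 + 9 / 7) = -2807 / 327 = -8.58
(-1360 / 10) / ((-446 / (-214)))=-65.26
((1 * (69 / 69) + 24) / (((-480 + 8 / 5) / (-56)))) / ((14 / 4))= 250 / 299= 0.84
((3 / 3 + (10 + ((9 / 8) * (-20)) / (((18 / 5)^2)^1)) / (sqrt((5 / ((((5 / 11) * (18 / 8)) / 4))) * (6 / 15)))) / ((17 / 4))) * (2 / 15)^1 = 8 / 255 + 7 * sqrt(110) / 792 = 0.12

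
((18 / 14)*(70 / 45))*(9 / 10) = 9 / 5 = 1.80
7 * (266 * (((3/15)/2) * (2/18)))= 20.69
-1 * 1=-1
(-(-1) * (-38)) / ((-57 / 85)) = 170 / 3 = 56.67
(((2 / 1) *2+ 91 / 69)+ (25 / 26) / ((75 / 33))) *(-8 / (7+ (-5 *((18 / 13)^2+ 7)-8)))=133913 / 132894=1.01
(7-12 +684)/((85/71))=48209/85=567.16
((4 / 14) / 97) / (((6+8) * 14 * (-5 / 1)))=-1 / 332710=-0.00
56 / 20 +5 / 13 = 207 / 65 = 3.18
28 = 28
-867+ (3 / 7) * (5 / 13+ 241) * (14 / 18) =-10225 / 13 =-786.54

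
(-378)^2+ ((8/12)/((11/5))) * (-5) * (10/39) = 183891208/1287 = 142883.61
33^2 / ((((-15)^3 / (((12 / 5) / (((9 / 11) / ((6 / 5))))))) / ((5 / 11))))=-0.52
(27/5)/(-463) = -27/2315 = -0.01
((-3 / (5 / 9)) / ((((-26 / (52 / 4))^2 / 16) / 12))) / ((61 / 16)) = -20736 / 305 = -67.99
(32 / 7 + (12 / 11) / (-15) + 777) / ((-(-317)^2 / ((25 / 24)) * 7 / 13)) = -19557005 / 1299925704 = -0.02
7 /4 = 1.75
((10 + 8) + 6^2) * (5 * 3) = 810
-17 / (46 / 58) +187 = 3808 / 23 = 165.57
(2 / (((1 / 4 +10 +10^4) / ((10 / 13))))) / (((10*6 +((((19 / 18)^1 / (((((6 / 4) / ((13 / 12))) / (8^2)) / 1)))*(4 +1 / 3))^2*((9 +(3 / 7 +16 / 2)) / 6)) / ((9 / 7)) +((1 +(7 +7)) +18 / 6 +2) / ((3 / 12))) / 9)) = 10628820 / 777099383496631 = 0.00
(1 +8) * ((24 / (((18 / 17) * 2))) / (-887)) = -0.11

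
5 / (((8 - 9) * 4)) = -5 / 4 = -1.25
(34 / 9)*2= 68 / 9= 7.56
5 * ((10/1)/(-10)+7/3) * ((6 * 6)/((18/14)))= 560/3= 186.67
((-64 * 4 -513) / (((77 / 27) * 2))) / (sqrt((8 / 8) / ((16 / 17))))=-41526 * sqrt(17) / 1309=-130.80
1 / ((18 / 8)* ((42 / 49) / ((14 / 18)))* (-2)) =-49 / 243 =-0.20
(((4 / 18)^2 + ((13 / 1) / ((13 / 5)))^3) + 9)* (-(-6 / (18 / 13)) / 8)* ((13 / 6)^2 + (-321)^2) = 261815615165 / 34992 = 7482156.35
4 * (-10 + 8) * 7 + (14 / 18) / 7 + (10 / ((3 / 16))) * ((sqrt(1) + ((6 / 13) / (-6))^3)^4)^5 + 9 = 368268673767696418171907691342201617182262453284156133319923411491258 / 61779394554702204403765198830996608620833637478976299440016759727609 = 5.96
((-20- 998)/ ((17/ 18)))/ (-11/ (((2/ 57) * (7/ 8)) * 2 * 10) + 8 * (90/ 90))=641340/ 5899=108.72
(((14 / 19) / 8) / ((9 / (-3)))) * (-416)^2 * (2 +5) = -2119936 / 57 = -37191.86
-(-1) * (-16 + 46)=30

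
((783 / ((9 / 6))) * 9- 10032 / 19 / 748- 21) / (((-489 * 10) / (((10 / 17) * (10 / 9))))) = -88330 / 141321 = -0.63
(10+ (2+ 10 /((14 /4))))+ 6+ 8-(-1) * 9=37.86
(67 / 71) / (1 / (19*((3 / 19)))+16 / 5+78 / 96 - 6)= -0.57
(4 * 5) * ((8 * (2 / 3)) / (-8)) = -40 / 3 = -13.33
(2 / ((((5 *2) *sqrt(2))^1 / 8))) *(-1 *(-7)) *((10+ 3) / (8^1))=12.87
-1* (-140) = 140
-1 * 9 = -9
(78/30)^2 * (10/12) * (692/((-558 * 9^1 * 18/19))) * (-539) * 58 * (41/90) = 356005763113/30508650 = 11669.01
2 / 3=0.67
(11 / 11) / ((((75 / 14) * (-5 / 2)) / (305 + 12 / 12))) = -2856 / 125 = -22.85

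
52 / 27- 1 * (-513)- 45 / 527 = 7325666 / 14229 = 514.84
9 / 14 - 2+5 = 51 / 14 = 3.64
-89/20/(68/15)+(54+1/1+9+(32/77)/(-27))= 35627435/565488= 63.00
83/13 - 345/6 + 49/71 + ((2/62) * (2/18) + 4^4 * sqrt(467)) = -25968869/515034 + 256 * sqrt(467) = 5481.79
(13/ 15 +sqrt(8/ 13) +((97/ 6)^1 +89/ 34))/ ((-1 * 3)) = -5011/ 765 - 2 * sqrt(26)/ 39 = -6.81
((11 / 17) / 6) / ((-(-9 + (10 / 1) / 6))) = 1 / 68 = 0.01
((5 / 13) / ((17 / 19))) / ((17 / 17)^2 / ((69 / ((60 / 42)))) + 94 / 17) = 45885 / 592436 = 0.08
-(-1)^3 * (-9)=-9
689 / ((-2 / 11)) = -7579 / 2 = -3789.50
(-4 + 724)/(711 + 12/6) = 720/713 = 1.01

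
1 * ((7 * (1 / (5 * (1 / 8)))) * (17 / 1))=952 / 5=190.40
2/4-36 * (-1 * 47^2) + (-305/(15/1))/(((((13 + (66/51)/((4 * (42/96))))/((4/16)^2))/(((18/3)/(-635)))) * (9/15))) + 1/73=28930544647367/363794040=79524.52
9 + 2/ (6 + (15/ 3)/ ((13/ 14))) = 679/ 74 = 9.18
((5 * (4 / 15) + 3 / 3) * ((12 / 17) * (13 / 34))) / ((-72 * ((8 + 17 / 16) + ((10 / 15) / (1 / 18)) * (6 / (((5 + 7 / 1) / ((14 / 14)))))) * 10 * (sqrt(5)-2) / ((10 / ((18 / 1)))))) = -182 * sqrt(5) / 5641569-364 / 5641569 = -0.00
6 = 6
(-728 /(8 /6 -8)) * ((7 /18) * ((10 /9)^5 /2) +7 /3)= 257535278 /885735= 290.76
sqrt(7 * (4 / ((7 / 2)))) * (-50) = -141.42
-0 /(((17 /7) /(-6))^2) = 0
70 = 70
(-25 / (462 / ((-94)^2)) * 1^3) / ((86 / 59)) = -3258275 / 9933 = -328.03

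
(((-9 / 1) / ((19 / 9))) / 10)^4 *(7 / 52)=301327047 / 67766920000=0.00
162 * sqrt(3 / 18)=27 * sqrt(6)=66.14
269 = 269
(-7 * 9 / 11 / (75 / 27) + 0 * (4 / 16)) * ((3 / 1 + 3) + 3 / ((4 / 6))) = -11907 / 550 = -21.65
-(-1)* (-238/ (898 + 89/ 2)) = -476/ 1885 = -0.25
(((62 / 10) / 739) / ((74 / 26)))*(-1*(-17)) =6851 / 136715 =0.05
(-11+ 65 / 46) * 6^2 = -7938 / 23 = -345.13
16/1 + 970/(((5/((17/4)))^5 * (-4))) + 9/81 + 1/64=-1053755161/11520000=-91.47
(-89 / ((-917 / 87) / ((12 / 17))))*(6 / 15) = 185832 / 77945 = 2.38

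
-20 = -20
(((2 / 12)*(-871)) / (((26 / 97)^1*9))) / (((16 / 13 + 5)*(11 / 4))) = -84487 / 24057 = -3.51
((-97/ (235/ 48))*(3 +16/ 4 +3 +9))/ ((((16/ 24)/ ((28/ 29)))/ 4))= -14861952/ 6815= -2180.77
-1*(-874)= 874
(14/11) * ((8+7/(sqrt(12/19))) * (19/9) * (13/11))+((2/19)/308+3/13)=96532421/3765762+12103 * sqrt(57)/3267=53.60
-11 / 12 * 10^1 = -55 / 6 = -9.17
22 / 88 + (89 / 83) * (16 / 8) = 795 / 332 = 2.39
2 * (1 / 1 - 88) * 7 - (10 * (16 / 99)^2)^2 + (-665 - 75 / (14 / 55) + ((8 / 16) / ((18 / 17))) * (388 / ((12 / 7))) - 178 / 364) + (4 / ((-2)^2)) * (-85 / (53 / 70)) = -4046579314085213 / 1853181822492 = -2183.58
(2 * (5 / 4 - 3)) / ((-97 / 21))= 147 / 194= 0.76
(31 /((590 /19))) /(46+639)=589 /404150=0.00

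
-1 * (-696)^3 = 337153536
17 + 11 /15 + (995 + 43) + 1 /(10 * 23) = 728459 /690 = 1055.74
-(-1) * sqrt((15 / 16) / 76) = sqrt(285) / 152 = 0.11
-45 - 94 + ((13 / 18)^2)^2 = -14563103 / 104976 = -138.73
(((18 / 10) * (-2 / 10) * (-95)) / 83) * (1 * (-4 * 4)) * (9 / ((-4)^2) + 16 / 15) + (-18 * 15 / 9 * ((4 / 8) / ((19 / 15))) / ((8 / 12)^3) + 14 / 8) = -15441299 / 315400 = -48.96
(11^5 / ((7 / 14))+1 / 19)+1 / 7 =42839592 / 133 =322102.20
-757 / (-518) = 757 / 518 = 1.46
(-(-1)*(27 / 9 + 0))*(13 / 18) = 13 / 6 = 2.17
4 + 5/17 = 73/17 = 4.29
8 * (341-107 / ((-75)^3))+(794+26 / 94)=69840180857 / 19828125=3522.28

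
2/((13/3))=6/13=0.46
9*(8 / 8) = 9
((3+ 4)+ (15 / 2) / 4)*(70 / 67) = 2485 / 268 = 9.27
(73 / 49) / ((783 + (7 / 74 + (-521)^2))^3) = 0.00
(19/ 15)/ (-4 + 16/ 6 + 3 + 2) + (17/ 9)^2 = 17434/ 4455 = 3.91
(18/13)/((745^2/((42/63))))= 12/7215325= 0.00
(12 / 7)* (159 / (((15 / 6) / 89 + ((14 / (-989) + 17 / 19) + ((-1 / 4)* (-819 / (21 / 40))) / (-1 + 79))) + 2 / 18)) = 57436871256 / 1268502179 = 45.28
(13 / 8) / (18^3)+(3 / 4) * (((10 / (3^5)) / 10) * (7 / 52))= 421 / 606528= 0.00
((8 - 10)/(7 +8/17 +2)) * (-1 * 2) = 68/161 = 0.42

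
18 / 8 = 9 / 4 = 2.25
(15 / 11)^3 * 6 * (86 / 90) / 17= 19350 / 22627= 0.86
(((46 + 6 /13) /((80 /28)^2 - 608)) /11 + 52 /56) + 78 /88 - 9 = -26450223 /3677674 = -7.19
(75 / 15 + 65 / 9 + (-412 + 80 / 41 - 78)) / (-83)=175580 / 30627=5.73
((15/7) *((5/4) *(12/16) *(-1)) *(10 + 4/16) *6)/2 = -27675/448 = -61.77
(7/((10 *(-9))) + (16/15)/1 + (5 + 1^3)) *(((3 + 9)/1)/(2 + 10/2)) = 1258/105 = 11.98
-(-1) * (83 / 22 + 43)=1029 / 22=46.77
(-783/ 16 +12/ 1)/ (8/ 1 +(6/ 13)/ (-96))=-7683/ 1663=-4.62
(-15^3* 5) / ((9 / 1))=-1875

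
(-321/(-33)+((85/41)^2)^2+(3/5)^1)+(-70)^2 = 766018656123/155416855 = 4928.80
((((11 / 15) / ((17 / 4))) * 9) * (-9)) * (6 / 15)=-2376 / 425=-5.59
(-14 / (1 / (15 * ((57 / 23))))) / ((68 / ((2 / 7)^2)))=-1710 / 2737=-0.62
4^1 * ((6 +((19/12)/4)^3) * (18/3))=145.49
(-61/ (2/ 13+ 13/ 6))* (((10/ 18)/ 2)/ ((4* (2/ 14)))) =-27755/ 2172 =-12.78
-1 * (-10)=10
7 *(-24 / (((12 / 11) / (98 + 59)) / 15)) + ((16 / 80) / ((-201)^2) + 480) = -73164190949 / 202005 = -362190.00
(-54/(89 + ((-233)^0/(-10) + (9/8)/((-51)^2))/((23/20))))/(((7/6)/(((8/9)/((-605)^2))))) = -425408/336503253625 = -0.00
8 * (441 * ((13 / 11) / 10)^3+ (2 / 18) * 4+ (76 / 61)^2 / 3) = 75320893853 / 5571732375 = 13.52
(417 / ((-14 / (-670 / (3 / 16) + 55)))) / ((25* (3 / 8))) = 1173716 / 105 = 11178.25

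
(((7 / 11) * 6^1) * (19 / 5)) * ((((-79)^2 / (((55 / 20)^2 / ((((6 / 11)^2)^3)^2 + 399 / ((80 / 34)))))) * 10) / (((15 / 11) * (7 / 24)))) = 484668536762581776414144 / 9493745839581025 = 51051349.48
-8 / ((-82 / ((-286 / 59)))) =-0.47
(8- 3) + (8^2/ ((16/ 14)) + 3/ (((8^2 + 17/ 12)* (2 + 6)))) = 95779/ 1570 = 61.01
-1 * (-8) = 8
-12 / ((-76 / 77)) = 231 / 19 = 12.16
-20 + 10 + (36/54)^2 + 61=463/9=51.44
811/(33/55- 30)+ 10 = -2585/147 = -17.59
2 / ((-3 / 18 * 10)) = -6 / 5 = -1.20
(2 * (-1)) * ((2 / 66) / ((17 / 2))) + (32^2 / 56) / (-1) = -71836 / 3927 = -18.29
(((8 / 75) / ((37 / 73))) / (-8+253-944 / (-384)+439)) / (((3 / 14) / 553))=36170624 / 45718125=0.79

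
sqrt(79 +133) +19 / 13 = 19 / 13 +2 * sqrt(53) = 16.02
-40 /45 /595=-8 /5355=-0.00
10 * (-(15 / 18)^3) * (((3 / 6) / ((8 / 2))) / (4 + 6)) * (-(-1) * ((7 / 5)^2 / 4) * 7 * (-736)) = 39445 / 216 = 182.62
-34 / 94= -17 / 47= -0.36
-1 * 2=-2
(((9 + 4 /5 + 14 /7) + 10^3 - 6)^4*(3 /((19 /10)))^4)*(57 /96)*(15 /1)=777146365762046415 /13718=56651579367403.88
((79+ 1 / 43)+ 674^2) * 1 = 19537266 / 43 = 454355.02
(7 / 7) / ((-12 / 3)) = -1 / 4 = -0.25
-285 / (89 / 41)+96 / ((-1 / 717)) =-6137733 / 89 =-68963.29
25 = 25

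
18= 18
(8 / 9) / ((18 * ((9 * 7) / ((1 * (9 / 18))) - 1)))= 4 / 10125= 0.00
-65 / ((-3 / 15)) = 325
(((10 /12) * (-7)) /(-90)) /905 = 0.00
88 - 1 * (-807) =895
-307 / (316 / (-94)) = 14429 / 158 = 91.32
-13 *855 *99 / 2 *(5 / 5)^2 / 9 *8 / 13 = -37620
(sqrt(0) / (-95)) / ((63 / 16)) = 0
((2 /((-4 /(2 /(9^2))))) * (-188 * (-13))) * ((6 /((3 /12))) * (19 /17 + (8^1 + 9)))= -6022016 /459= -13119.86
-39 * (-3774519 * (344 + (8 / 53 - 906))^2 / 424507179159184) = 32633021170565361 / 298110166564536964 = 0.11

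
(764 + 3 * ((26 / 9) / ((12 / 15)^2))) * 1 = 18661 / 24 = 777.54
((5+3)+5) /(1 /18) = 234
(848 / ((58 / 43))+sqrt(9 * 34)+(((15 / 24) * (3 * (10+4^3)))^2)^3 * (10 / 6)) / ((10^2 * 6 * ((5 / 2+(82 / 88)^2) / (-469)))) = -80160950712491903742103 / 29047142400 - 113498 * sqrt(34) / 163025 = -2759684570989.32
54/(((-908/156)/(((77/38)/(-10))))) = 81081/43130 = 1.88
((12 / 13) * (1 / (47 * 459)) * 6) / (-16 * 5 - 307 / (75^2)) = -15000 / 4677338809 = -0.00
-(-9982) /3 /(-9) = -9982 /27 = -369.70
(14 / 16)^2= 49 / 64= 0.77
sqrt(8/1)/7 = 2 * sqrt(2)/7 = 0.40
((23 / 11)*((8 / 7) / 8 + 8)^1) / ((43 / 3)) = 3933 / 3311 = 1.19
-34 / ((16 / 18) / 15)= -2295 / 4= -573.75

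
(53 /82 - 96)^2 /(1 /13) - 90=118110.16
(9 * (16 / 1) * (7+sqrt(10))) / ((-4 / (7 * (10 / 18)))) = -980 - 140 * sqrt(10) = -1422.72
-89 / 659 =-0.14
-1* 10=-10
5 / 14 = 0.36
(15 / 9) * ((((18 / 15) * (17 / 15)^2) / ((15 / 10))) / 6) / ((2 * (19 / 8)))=0.06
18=18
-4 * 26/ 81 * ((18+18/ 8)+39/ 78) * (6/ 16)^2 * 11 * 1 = -11869/ 288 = -41.21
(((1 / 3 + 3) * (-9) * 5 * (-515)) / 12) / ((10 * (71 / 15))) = 38625 / 284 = 136.00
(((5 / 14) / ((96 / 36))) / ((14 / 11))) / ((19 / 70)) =825 / 2128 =0.39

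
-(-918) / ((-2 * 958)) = -459 / 958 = -0.48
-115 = -115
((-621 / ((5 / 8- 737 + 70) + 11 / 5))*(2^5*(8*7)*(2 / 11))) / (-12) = -25.39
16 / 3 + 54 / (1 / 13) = 2122 / 3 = 707.33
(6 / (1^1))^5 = 7776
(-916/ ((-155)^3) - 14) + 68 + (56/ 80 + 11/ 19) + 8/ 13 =102823344229/ 1839594250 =55.89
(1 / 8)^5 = 1 / 32768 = 0.00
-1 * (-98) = 98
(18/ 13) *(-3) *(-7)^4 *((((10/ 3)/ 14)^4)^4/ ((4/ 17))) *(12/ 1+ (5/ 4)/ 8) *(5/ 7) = -5045318603515625/ 128521018278947391552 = -0.00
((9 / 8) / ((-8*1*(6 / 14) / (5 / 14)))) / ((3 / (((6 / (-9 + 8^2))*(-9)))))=27 / 704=0.04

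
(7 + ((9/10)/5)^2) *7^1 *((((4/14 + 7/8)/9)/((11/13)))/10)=2971189/3960000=0.75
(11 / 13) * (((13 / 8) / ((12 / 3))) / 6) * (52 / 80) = 143 / 3840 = 0.04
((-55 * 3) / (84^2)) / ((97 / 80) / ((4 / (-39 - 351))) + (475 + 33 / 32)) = -11 / 168315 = -0.00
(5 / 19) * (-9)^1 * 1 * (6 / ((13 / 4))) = -1080 / 247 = -4.37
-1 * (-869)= 869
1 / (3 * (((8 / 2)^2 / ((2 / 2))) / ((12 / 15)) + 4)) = 1 / 72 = 0.01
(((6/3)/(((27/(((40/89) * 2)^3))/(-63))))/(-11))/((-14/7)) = -3584000/23263977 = -0.15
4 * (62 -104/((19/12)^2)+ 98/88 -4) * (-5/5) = -280017/3971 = -70.52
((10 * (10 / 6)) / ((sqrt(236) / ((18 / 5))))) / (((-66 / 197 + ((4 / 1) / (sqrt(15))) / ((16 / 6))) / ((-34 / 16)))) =-3298765 * sqrt(885) / 1152742 - 5525850 * sqrt(59) / 576371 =-158.77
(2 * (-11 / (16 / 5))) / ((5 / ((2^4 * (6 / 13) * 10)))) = -1320 / 13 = -101.54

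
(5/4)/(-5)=-1/4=-0.25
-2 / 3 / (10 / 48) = -16 / 5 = -3.20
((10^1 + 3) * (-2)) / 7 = -26 / 7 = -3.71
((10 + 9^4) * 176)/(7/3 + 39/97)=84135084/199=422789.37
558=558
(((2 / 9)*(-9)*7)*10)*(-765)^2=-81931500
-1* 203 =-203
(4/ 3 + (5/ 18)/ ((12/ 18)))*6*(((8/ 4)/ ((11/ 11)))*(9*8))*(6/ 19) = 9072/ 19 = 477.47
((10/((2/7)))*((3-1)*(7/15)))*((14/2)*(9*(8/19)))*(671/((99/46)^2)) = 708369088/5643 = 125530.58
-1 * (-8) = 8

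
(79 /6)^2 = 6241 /36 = 173.36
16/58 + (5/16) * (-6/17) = 653/3944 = 0.17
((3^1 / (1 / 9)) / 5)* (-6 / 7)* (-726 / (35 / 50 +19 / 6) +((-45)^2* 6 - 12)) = -56142234 / 1015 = -55312.55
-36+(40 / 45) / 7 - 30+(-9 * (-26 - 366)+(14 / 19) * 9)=4152104 / 1197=3468.76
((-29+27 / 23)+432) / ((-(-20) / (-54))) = -125496 / 115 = -1091.27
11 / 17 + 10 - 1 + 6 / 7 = 1250 / 119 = 10.50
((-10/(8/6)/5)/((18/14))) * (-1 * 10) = 35/3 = 11.67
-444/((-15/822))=121656/5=24331.20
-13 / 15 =-0.87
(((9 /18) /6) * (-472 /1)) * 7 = -826 /3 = -275.33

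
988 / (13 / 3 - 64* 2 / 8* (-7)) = 2964 / 349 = 8.49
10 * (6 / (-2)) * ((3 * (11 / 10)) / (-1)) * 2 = 198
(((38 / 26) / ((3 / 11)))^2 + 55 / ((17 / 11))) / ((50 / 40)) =6651128 / 129285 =51.45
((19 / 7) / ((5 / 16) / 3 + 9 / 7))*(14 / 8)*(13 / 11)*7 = 145236 / 5137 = 28.27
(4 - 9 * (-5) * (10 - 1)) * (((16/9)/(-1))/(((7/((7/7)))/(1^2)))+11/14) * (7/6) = 27403/108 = 253.73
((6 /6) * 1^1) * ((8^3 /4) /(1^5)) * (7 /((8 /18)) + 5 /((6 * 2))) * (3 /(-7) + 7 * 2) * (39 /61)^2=299008320 /26047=11479.57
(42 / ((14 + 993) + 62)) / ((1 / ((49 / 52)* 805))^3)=1288828632968625 / 75154976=17148946.11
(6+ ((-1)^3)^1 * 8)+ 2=0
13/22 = 0.59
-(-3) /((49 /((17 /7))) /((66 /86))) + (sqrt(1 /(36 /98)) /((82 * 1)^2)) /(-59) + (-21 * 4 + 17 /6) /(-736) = 14614891 /65131584 - 7 * sqrt(2) /2380296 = 0.22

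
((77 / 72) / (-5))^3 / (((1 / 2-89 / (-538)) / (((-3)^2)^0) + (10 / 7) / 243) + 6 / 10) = -859651639 / 111688396800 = -0.01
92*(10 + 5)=1380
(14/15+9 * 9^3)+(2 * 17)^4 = 20143469/15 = 1342897.93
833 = 833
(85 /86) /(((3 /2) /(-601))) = -51085 /129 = -396.01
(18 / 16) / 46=9 / 368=0.02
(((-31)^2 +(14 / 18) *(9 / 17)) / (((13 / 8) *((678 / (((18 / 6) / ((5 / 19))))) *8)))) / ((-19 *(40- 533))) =8172 / 61558445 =0.00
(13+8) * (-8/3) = -56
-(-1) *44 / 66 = 2 / 3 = 0.67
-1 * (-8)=8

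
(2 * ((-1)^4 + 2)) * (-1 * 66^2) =-26136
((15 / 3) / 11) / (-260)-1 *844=-482769 / 572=-844.00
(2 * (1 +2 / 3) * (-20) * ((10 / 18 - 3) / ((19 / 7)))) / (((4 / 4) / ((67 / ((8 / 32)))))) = 8254400 / 513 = 16090.45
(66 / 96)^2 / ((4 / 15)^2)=27225 / 4096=6.65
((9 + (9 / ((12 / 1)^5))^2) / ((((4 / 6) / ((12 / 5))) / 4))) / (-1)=-6879707137 / 53084160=-129.60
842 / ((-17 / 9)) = -7578 / 17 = -445.76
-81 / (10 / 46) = -1863 / 5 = -372.60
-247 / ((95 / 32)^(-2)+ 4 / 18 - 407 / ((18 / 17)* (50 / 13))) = 2.48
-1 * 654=-654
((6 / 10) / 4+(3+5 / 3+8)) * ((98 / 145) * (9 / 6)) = 37681 / 2900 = 12.99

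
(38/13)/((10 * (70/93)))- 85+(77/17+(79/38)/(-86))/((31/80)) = -142981232497/1959043450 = -72.99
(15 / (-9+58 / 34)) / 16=-0.13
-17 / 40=-0.42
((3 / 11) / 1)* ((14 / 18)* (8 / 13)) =0.13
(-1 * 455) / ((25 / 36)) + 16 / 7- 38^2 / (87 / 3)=-713248 / 1015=-702.71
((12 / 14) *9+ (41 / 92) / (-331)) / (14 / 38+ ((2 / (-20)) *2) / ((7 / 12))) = 301.71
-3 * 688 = -2064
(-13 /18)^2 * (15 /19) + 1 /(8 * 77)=130643 /316008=0.41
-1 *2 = -2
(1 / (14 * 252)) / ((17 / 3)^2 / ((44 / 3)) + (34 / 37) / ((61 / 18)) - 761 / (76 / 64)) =-471713 / 1062396795054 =-0.00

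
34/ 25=1.36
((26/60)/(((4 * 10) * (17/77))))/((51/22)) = 11011/520200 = 0.02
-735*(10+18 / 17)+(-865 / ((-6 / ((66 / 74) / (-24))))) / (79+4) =-20368999195 / 2505936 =-8128.30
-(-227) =227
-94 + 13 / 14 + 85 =-113 / 14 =-8.07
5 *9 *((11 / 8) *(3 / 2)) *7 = 10395 / 16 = 649.69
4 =4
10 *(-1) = -10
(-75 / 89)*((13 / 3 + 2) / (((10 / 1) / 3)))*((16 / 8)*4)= -1140 / 89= -12.81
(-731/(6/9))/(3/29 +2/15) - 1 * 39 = -961989/206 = -4669.85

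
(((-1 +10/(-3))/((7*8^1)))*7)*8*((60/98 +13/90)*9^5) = -94874247/490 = -193620.91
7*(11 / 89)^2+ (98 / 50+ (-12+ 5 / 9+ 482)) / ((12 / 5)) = 210646604 / 1069335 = 196.99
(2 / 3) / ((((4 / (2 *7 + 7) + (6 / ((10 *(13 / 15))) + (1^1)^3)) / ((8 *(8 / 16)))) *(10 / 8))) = 1456 / 1285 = 1.13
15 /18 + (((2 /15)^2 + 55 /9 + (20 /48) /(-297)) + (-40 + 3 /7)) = -20339237 /623700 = -32.61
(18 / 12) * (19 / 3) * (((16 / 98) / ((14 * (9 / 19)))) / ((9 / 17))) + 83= 2318263 / 27783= 83.44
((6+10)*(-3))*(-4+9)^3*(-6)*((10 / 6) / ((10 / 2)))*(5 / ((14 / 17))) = 510000 / 7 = 72857.14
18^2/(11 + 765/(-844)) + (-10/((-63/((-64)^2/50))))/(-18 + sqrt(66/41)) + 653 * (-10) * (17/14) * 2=-4455520097242/281510355 - 2048 * sqrt(2706)/2081835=-15827.25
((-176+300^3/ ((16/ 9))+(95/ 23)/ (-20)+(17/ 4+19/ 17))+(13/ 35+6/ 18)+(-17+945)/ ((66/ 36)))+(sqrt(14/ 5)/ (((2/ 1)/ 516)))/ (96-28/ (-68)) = 4386* sqrt(70)/ 8195+6858902698324/ 451605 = 15187840.53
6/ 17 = 0.35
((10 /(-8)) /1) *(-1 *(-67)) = -335 /4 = -83.75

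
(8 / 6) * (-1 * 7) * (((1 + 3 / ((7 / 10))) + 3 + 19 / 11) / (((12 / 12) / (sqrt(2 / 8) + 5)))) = -514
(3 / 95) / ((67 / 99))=297 / 6365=0.05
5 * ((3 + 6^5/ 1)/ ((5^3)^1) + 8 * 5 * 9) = 52779/ 25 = 2111.16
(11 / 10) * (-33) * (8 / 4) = -363 / 5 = -72.60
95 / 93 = 1.02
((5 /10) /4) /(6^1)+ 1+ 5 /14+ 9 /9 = 799 /336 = 2.38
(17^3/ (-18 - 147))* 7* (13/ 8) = -447083/ 1320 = -338.70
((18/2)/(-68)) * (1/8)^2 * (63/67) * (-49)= 27783/291584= 0.10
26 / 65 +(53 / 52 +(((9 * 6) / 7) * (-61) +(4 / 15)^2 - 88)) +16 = -44314541 / 81900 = -541.08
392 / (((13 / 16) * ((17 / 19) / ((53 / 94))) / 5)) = 15789760 / 10387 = 1520.15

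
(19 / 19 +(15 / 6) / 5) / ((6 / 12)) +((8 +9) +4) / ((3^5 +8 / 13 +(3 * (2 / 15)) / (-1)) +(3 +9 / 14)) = 693033 / 224641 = 3.09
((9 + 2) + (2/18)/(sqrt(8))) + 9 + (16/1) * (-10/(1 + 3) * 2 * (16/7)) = -1140/7 + sqrt(2)/36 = -162.82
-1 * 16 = -16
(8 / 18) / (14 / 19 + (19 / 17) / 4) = 5168 / 11817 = 0.44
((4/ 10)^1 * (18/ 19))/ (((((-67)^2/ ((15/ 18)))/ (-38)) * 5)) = -12/ 22445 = -0.00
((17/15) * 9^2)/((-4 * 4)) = -5.74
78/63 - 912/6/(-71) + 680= 1018918/1491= 683.38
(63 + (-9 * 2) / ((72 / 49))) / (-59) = -203 / 236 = -0.86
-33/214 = -0.15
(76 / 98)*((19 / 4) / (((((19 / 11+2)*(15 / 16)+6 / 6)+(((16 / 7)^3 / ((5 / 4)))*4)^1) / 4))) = 4447520 / 12890901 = 0.35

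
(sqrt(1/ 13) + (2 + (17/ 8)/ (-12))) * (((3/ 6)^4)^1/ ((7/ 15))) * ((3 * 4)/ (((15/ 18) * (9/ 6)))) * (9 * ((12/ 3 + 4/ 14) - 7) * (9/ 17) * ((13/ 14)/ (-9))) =1539 * sqrt(13)/ 11662 + 166725/ 53312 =3.60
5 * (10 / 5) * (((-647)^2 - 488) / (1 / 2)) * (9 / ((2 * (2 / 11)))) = 206969895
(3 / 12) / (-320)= -1 / 1280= -0.00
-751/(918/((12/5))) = -1502/765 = -1.96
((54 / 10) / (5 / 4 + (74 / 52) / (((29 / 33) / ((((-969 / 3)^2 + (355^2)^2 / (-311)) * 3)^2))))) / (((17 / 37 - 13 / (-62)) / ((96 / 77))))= 66712494198528 / 250994656075465158775334621975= 0.00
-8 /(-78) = 4 /39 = 0.10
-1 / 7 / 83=-1 / 581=-0.00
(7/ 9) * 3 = 7/ 3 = 2.33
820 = 820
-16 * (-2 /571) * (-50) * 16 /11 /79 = -25600 /496199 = -0.05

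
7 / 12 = 0.58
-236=-236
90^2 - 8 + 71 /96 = 776903 /96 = 8092.74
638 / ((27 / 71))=45298 / 27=1677.70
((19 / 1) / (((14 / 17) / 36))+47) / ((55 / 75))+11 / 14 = 184411 / 154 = 1197.47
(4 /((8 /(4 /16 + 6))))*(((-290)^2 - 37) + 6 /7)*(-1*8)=-14711175 /7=-2101596.43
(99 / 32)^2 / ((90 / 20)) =1089 / 512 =2.13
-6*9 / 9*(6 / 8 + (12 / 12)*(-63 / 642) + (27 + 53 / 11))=-458607 / 2354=-194.82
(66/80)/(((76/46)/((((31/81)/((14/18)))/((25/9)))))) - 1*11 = -2902471/266000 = -10.91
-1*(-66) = 66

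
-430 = -430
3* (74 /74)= 3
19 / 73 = 0.26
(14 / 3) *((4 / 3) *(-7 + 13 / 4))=-70 / 3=-23.33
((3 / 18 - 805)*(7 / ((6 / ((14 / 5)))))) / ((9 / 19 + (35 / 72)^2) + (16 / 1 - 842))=1294790112 / 406438825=3.19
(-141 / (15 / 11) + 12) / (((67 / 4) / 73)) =-133444 / 335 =-398.34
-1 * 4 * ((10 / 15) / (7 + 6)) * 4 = -32 / 39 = -0.82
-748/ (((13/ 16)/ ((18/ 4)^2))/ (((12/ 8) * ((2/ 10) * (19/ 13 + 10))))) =-54165672/ 845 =-64101.39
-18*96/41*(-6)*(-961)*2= -19927296/41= -486031.61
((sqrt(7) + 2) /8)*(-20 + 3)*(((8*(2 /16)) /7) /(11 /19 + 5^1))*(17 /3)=-5491*sqrt(7) /17808 - 5491 /8904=-1.43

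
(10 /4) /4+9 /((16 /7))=4.56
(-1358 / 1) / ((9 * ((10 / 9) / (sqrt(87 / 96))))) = -679 * sqrt(58) / 40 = -129.28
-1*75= -75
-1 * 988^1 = -988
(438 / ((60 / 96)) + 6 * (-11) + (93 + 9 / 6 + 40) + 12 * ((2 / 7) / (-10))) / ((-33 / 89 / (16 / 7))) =-38324824 / 8085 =-4740.24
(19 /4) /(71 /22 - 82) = -209 /3466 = -0.06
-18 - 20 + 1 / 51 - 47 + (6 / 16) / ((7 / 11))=-241021 / 2856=-84.39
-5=-5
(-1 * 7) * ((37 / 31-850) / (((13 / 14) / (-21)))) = -54152154 / 403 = -134372.59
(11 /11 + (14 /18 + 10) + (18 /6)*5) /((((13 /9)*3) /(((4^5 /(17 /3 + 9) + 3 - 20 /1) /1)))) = 140021 /429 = 326.39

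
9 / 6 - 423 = -843 / 2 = -421.50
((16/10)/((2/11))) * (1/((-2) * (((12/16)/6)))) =-176/5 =-35.20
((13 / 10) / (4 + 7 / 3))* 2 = 39 / 95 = 0.41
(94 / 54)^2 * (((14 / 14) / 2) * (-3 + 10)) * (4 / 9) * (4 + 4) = 247408 / 6561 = 37.71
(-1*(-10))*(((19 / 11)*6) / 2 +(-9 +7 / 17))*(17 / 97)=-6370 / 1067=-5.97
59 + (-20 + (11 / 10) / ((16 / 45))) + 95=4387 / 32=137.09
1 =1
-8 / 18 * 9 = -4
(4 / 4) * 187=187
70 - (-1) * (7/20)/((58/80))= 2044/29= 70.48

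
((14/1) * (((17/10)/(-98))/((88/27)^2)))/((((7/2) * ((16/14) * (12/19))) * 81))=-969/8673280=-0.00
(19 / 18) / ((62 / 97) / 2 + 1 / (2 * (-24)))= 14744 / 4173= 3.53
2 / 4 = 1 / 2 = 0.50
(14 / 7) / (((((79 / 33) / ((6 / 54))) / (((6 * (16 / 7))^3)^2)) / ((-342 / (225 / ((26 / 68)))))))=-1417835276402688 / 3950065175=-358939.72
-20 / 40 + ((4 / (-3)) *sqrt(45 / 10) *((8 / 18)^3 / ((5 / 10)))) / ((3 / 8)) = -2048 *sqrt(2) / 2187 - 1 / 2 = -1.82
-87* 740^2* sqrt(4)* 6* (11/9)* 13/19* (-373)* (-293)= -992736336363200/19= -52249280861221.05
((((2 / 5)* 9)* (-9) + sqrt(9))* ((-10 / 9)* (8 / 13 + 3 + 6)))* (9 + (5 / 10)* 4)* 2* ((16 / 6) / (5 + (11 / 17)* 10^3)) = 7330400 / 259389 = 28.26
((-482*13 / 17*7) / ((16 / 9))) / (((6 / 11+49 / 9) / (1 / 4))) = -19540521 / 322592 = -60.57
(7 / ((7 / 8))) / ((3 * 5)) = 8 / 15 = 0.53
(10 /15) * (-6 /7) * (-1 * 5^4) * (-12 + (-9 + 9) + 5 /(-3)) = -102500 /21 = -4880.95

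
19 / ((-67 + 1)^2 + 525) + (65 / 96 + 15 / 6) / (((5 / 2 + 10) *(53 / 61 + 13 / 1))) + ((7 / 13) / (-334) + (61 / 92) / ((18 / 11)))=7023646363171 / 16495170812640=0.43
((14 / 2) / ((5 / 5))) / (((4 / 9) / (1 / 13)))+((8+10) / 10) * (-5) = -405 / 52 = -7.79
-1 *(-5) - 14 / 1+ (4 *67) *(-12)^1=-3225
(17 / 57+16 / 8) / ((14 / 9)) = 393 / 266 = 1.48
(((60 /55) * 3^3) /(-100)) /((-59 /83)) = 6723 /16225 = 0.41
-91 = -91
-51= -51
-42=-42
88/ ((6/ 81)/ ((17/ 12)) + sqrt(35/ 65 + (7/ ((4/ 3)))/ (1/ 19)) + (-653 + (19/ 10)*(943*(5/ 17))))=-963901224/ 1371160877 - 2059992*sqrt(67795)/ 9598126139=-0.76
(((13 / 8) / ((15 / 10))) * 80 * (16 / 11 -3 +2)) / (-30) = -130 / 99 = -1.31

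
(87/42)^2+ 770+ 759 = 300525/196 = 1533.29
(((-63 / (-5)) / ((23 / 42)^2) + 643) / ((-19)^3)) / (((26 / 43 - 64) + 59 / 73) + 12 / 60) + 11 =39086670987999 / 3552816685226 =11.00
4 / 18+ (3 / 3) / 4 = 17 / 36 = 0.47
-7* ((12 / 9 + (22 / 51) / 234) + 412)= -2893.35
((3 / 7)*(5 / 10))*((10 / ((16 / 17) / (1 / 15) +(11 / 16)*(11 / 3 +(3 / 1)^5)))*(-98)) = -8568 / 7495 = -1.14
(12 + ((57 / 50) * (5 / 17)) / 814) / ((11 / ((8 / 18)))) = 184513 / 380545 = 0.48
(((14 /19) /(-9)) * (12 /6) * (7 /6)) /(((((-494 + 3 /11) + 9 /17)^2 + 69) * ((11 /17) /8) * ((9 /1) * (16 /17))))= -45017819 /39283360573365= -0.00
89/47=1.89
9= 9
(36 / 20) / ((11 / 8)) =72 / 55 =1.31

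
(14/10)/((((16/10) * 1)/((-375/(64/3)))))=-7875/512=-15.38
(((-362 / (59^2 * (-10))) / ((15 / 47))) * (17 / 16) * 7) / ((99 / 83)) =84023639 / 413542800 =0.20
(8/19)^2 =64/361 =0.18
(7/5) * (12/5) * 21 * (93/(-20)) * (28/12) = -95697/125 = -765.58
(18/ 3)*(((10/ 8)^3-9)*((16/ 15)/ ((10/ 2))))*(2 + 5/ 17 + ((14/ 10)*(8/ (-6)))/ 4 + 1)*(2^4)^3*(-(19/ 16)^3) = 2230347889/ 12750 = 174929.25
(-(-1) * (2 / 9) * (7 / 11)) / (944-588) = 7 / 17622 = 0.00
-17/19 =-0.89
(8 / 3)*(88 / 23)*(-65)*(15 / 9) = -228800 / 207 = -1105.31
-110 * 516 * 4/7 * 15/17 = -3405600/119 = -28618.49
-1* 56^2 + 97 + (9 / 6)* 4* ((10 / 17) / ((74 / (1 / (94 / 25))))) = -89841582 / 29563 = -3038.99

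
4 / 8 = 1 / 2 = 0.50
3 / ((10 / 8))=2.40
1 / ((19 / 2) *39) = 2 / 741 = 0.00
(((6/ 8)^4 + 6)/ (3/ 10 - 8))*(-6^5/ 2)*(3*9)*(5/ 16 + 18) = 201849165/ 128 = 1576946.60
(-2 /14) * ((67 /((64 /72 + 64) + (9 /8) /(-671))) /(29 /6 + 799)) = -19421424 /105835029391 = -0.00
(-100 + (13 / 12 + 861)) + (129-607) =284.08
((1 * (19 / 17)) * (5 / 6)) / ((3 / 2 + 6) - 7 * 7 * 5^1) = -1 / 255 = -0.00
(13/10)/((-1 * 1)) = -13/10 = -1.30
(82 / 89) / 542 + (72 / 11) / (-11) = -1731607 / 2918399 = -0.59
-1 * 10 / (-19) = 10 / 19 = 0.53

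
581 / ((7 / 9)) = 747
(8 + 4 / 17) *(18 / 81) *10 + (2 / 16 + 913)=1140065 / 1224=931.43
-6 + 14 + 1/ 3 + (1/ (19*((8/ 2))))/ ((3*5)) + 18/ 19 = 3527/ 380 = 9.28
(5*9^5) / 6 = 98415 / 2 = 49207.50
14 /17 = 0.82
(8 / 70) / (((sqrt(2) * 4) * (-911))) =-sqrt(2) / 63770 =-0.00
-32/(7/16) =-512/7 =-73.14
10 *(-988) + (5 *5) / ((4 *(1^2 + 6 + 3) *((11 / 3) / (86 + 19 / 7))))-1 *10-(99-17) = -6133437 / 616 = -9956.88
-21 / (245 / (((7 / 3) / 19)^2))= -7 / 5415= -0.00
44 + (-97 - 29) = -82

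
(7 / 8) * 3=2.62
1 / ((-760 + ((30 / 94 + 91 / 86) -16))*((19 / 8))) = -0.00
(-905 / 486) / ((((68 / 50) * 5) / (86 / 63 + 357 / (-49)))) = 1687825 / 1041012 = 1.62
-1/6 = -0.17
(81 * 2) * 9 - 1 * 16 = 1442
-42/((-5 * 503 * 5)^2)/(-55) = 42/8697184375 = 0.00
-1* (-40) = 40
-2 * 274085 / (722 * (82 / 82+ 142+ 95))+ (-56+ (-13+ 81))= 108133 / 12274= 8.81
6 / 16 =3 / 8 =0.38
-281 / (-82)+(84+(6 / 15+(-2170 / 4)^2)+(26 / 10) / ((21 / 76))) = 1013925607 / 3444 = 294403.49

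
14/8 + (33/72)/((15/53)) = 1213/360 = 3.37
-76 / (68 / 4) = -76 / 17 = -4.47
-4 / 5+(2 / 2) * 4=16 / 5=3.20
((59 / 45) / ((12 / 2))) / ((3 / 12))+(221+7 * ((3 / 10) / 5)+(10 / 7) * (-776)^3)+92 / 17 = -107242691611057 / 160650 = -667554880.87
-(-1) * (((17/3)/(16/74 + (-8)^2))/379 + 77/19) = 208028375/51328728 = 4.05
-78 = -78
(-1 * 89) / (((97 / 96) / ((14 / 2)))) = -59808 / 97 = -616.58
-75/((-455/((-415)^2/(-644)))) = -44.08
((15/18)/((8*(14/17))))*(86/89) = 3655/29904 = 0.12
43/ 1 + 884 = 927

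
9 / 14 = 0.64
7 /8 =0.88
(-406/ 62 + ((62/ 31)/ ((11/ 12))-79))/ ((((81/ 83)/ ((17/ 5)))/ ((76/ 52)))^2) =-6810614229956/ 3150865575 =-2161.51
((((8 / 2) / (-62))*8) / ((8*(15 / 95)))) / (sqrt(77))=-0.05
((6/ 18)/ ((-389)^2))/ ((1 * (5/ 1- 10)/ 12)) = -4/ 756605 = -0.00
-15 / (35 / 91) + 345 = 306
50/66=25/33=0.76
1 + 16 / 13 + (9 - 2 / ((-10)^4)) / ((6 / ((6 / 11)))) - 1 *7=-2825013 / 715000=-3.95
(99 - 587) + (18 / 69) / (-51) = -190810 / 391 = -488.01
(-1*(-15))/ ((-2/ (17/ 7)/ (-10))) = 1275/ 7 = 182.14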